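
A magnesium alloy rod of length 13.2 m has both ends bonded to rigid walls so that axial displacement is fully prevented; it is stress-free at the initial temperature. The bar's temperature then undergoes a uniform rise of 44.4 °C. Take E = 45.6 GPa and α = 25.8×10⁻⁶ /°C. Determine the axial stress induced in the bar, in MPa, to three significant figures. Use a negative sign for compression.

Free thermal expansion αLΔT = 25.8e-6 · 13200 · 44.4 = 15.12 mm.
The walls impose strain ε = −(15.12)/13200 = -1.1455e-03; σ = Eε = 45600 · -1.1455e-03 = -52.24 MPa.

-52.2 MPa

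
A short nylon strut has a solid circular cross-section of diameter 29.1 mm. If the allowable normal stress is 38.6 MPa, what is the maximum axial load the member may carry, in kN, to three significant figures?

25.7 kN

A = 665.1 mm².
P_max = σ_allow · A = 38.6 · 665.1 = 25670 N = 25.67 kN.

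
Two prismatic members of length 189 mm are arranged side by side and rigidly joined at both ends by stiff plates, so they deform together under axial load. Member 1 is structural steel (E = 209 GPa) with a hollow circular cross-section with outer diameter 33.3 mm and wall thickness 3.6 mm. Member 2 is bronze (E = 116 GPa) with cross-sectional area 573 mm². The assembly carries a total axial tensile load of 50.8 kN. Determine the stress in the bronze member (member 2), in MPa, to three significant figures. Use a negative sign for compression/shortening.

A_1 = 335.9 mm².
Equal strain + equilibrium ⇒ each member carries load in proportion to AE: A₁E₁ = 70200000 N, A₂E₂ = 66470000 N, ΣAE = 136700000 N.
σ₂ = P·E₂/ΣAE = 50800·116000/136700000 = 43.12 MPa.

43.1 MPa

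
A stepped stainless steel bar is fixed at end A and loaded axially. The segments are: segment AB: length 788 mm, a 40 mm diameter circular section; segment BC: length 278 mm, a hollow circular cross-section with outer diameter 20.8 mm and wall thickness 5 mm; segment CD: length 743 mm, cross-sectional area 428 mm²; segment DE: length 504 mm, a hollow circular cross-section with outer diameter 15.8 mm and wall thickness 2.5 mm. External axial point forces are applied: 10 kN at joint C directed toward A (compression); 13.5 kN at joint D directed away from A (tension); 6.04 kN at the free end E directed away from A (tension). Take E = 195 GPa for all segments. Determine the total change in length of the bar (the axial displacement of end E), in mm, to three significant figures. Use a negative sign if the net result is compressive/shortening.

Internal axial forces (sectioning from the free end, tension +): N_DE = 6.04 kN, N_CD = 19.54 kN, N_BC = 9.54 kN, N_AB = 9.54 kN.
A_AB = 1257 mm².
A_BC = 248.2 mm².
A_DE = 104.5 mm².
δ_AB = 9540·788/(1257·195000) = 0.03068 mm
δ_BC = 9540·278/(248.2·195000) = 0.0548 mm
δ_CD = 19540·743/(428·195000) = 0.174 mm
δ_DE = 6040·504/(104.5·195000) = 0.1494 mm
δ = Σδ_i = 0.4089 mm.

0.409 mm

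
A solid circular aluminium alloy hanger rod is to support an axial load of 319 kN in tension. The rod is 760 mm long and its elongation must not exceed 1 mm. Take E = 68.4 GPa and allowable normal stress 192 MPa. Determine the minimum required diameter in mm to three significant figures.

67.2 mm

Required area A ≥ P/σ_allow = 319000/192 = 1661 mm².
For a solid circular section, d ≥ √(4A/π) = 45.99 mm.
Elongation limit: A ≥ PL/(Eδ_allow) = 319000·760/(68400·1) = 3544 mm² ⇒ d ≥ 67.18 mm.
The elongation limit governs.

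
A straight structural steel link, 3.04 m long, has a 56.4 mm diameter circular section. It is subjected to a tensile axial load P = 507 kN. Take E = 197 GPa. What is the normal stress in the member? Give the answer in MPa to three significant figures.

A = 2498 mm².
σ = N/A = 507000/2498 = 202.9 MPa.

203 MPa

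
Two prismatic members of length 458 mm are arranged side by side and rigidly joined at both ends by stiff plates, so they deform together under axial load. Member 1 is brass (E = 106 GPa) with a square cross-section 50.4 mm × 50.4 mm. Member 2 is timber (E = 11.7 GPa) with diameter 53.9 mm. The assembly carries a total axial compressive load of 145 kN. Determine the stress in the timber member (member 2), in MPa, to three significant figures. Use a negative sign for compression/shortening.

-5.73 MPa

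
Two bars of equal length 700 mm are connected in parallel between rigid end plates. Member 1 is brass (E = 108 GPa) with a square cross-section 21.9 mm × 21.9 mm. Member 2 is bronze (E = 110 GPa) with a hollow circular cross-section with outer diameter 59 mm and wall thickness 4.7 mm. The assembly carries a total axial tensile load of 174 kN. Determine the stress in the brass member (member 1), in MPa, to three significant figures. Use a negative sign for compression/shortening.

134 MPa

A_1 = 479.6 mm².
A_2 = 801.8 mm².
Equal strain + equilibrium ⇒ each member carries load in proportion to AE: A₁E₁ = 51800000 N, A₂E₂ = 88190000 N, ΣAE = 140000000 N.
σ₁ = P·E₁/ΣAE = 174000·108000/140000000 = 134.2 MPa.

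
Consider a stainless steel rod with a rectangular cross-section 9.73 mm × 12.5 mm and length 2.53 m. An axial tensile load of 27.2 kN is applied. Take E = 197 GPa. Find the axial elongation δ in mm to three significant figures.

2.87 mm

A = 121.6 mm².
δ_mech = NL/(AE) = 27200·2530/(121.6·197000) = 2.872 mm.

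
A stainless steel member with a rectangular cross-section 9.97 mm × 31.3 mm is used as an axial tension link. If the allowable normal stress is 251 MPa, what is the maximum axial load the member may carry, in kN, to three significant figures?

A = 312.1 mm².
P_max = σ_allow · A = 251 · 312.1 = 78330 N = 78.33 kN.

78.3 kN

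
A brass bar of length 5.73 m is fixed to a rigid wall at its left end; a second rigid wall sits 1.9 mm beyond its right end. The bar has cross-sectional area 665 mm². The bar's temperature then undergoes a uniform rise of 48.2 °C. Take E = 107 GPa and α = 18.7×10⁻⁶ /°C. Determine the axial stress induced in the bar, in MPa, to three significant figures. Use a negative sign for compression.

Free thermal expansion αLΔT = 18.7e-6 · 5730 · 48.2 = 5.165 mm.
The walls engage after the gap closes; constrained expansion = 5.165 − 1.9 = 3.265 mm.
The walls impose strain ε = −(3.265)/5730 = -5.6975e-04; σ = Eε = 107000 · -5.6975e-04 = -60.96 MPa.

-61.0 MPa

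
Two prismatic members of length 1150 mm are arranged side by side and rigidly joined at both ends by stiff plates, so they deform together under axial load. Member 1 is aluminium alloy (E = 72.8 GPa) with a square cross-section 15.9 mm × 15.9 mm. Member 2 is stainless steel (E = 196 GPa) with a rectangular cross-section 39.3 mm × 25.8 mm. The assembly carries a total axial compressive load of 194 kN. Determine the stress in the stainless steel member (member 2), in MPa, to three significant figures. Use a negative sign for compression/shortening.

A_1 = 252.8 mm².
A_2 = 1014 mm².
Equal strain + equilibrium ⇒ each member carries load in proportion to AE: A₁E₁ = 18400000 N, A₂E₂ = 198700000 N, ΣAE = 217100000 N.
σ₂ = P·E₂/ΣAE = -194000·196000/217100000 = -175.1 MPa.

-175 MPa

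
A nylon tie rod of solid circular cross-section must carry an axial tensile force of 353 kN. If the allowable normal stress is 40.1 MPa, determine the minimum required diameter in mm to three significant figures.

Required area A ≥ P/σ_allow = 353000/40.1 = 8803 mm².
For a solid circular section, d ≥ √(4A/π) = 105.9 mm.

106 mm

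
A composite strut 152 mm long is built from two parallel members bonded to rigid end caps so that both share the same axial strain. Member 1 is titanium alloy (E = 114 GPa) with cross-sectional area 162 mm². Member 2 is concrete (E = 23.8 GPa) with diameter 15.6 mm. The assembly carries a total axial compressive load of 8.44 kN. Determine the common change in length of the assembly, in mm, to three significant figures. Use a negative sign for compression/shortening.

A_2 = 191.1 mm².
Equal strain + equilibrium ⇒ each member carries load in proportion to AE: A₁E₁ = 18470000 N, A₂E₂ = 4549000 N, ΣAE = 23020000 N.
δ = PL/ΣAE = -8440·152/23020000 = -0.05574 mm.

-0.0557 mm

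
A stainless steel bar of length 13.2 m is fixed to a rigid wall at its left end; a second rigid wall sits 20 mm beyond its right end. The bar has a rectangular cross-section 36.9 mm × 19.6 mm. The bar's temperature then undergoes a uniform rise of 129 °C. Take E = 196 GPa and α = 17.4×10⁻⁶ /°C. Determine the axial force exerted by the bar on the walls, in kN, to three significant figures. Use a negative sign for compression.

Free thermal expansion αLΔT = 17.4e-6 · 13200 · 129 = 29.63 mm.
The walls engage after the gap closes; constrained expansion = 29.63 − 20 = 9.629 mm.
The walls impose strain ε = −(9.629)/13200 = -7.2945e-04; σ = Eε = 196000 · -7.2945e-04 = -143 MPa.
Wall reaction R = σ·A = -143·723.2 = -103400 N = -103.4 kN.

-103 kN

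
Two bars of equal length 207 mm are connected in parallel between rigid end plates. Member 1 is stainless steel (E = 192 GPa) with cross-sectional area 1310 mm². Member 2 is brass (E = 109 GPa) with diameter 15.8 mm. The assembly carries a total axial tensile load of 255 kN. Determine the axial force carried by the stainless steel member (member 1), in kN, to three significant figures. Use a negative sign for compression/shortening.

235 kN

A_2 = 196.1 mm².
Equal strain + equilibrium ⇒ each member carries load in proportion to AE: A₁E₁ = 251500000 N, A₂E₂ = 21370000 N, ΣAE = 272900000 N.
F₁ = P·A₁E₁/ΣAE = 255000·251500000/272900000 = 235000 N.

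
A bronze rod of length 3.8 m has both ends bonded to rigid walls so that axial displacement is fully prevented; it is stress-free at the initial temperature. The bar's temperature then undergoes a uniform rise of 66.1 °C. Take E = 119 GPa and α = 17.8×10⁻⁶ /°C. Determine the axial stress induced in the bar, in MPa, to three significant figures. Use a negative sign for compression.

Free thermal expansion αLΔT = 17.8e-6 · 3800 · 66.1 = 4.471 mm.
The walls impose strain ε = −(4.471)/3800 = -1.1766e-03; σ = Eε = 119000 · -1.1766e-03 = -140 MPa.

-140 MPa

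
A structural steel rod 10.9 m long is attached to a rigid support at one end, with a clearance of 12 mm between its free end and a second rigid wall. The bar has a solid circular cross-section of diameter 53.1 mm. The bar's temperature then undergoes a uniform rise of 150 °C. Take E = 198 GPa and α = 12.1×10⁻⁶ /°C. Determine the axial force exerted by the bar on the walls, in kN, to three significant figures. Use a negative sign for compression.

-313 kN

Free thermal expansion αLΔT = 12.1e-6 · 10900 · 150 = 19.78 mm.
The walls engage after the gap closes; constrained expansion = 19.78 − 12 = 7.784 mm.
The walls impose strain ε = −(7.784)/10900 = -7.1408e-04; σ = Eε = 198000 · -7.1408e-04 = -141.4 MPa.
Wall reaction R = σ·A = -141.4·2215 = -313100 N = -313.1 kN.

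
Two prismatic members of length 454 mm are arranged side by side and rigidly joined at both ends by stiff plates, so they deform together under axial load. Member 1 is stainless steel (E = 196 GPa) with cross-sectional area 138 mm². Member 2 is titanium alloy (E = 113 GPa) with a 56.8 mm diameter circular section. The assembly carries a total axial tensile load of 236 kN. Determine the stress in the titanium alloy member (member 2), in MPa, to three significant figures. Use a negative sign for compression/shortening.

85.1 MPa

A_2 = 2534 mm².
Equal strain + equilibrium ⇒ each member carries load in proportion to AE: A₁E₁ = 27050000 N, A₂E₂ = 286300000 N, ΣAE = 313400000 N.
σ₂ = P·E₂/ΣAE = 236000·113000/313400000 = 85.1 MPa.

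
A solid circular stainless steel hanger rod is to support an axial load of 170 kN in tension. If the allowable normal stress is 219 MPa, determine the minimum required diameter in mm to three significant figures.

31.4 mm

Required area A ≥ P/σ_allow = 170000/219 = 776.3 mm².
For a solid circular section, d ≥ √(4A/π) = 31.44 mm.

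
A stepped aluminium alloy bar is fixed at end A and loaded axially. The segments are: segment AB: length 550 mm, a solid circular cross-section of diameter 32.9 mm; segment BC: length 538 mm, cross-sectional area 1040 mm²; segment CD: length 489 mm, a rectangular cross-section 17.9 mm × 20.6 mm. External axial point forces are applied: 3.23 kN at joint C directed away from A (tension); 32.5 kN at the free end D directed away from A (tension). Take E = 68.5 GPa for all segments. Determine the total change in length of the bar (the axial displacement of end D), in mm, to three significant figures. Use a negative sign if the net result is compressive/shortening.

1.24 mm

Internal axial forces (sectioning from the free end, tension +): N_CD = 32.5 kN, N_BC = 35.73 kN, N_AB = 35.73 kN.
A_AB = 850.1 mm².
A_CD = 368.7 mm².
δ_AB = 35730·550/(850.1·68500) = 0.3375 mm
δ_BC = 35730·538/(1040·68500) = 0.2698 mm
δ_CD = 32500·489/(368.7·68500) = 0.6292 mm
δ = Σδ_i = 1.236 mm.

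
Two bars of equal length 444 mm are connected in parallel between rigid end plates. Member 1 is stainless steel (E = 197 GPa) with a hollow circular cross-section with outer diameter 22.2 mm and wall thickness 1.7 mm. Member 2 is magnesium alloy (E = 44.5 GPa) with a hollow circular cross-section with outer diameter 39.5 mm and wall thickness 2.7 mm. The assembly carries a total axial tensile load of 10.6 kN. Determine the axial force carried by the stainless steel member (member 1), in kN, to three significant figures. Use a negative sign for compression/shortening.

A_1 = 109.5 mm².
A_2 = 312.1 mm².
Equal strain + equilibrium ⇒ each member carries load in proportion to AE: A₁E₁ = 21570000 N, A₂E₂ = 13890000 N, ΣAE = 35460000 N.
F₁ = P·A₁E₁/ΣAE = 10600·21570000/35460000 = 6448 N.

6.45 kN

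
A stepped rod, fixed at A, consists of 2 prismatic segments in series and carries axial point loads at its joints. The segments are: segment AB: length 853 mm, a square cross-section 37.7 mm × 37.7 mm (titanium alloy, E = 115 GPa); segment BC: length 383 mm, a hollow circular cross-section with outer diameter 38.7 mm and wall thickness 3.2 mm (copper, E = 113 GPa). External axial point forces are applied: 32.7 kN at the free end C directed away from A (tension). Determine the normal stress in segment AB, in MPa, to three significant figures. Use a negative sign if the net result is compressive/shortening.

Internal axial forces (sectioning from the free end, tension +): N_BC = 32.7 kN, N_AB = 32.7 kN.
A_AB = 1421 mm².
σ_AB = N_AB/A_AB = 32700/1421 = 23.01 MPa.

23.0 MPa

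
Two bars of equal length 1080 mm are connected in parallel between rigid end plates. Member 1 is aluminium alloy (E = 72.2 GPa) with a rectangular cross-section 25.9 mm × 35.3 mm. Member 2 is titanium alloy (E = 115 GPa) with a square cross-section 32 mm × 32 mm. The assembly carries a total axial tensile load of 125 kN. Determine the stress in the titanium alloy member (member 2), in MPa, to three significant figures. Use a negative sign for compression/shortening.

78.2 MPa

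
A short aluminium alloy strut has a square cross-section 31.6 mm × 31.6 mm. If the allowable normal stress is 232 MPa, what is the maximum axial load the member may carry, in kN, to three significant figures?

A = 998.6 mm².
P_max = σ_allow · A = 232 · 998.6 = 231700 N = 231.7 kN.

232 kN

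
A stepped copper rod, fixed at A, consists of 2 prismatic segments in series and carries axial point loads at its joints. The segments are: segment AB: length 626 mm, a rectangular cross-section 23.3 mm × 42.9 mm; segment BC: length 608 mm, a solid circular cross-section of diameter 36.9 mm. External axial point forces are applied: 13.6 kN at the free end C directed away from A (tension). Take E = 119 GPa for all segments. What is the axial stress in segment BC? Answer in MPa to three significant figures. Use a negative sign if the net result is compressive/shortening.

Internal axial forces (sectioning from the free end, tension +): N_BC = 13.6 kN, N_AB = 13.6 kN.
A_BC = 1069 mm².
σ_BC = N_BC/A_BC = 13600/1069 = 12.72 MPa.

12.7 MPa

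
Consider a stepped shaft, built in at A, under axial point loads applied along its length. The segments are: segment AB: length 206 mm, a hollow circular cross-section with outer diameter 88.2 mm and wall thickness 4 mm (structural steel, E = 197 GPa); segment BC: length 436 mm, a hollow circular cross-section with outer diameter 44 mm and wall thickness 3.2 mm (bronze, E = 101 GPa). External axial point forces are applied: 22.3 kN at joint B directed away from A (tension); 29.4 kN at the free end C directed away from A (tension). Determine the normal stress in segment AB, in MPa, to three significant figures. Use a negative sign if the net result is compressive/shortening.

Internal axial forces (sectioning from the free end, tension +): N_BC = 29.4 kN, N_AB = 51.7 kN.
A_AB = 1058 mm².
σ_AB = N_AB/A_AB = 51700/1058 = 48.86 MPa.

48.9 MPa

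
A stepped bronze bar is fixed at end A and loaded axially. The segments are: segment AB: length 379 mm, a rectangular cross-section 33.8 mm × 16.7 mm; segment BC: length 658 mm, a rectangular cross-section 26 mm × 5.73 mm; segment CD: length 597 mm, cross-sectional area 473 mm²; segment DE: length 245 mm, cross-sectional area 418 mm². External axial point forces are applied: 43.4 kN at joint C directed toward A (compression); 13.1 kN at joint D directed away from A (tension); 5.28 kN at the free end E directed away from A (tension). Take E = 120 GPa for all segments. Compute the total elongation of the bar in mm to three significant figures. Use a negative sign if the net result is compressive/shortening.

-0.842 mm

Internal axial forces (sectioning from the free end, tension +): N_DE = 5.28 kN, N_CD = 18.38 kN, N_BC = -25.02 kN, N_AB = -25.02 kN.
A_AB = 564.5 mm².
A_BC = 149 mm².
δ_AB = -25020·379/(564.5·120000) = -0.14 mm
δ_BC = -25020·658/(149·120000) = -0.9209 mm
δ_CD = 18380·597/(473·120000) = 0.1933 mm
δ_DE = 5280·245/(418·120000) = 0.02579 mm
δ = Σδ_i = -0.8418 mm.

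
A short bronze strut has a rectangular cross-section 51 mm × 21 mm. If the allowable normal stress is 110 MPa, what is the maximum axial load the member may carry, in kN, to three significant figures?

118 kN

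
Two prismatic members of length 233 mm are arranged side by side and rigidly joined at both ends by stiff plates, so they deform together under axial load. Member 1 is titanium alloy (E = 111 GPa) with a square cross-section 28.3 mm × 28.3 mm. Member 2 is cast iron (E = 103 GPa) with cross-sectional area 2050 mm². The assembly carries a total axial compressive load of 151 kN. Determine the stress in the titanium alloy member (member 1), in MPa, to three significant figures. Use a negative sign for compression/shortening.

A_1 = 800.9 mm².
Equal strain + equilibrium ⇒ each member carries load in proportion to AE: A₁E₁ = 88900000 N, A₂E₂ = 211200000 N, ΣAE = 300000000 N.
σ₁ = P·E₁/ΣAE = -151000·111000/300000000 = -55.86 MPa.

-55.9 MPa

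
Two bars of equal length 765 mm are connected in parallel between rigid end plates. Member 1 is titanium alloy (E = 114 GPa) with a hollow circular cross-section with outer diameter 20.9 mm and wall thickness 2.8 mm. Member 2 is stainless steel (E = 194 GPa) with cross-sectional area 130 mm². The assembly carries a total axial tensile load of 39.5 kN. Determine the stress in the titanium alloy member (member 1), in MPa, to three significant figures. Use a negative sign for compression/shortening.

A_1 = 159.2 mm².
Equal strain + equilibrium ⇒ each member carries load in proportion to AE: A₁E₁ = 18150000 N, A₂E₂ = 25220000 N, ΣAE = 43370000 N.
σ₁ = P·E₁/ΣAE = 39500·114000/43370000 = 103.8 MPa.

104 MPa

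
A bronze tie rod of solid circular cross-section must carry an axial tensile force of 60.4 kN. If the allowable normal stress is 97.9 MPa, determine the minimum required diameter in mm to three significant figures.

Required area A ≥ P/σ_allow = 60400/97.9 = 617 mm².
For a solid circular section, d ≥ √(4A/π) = 28.03 mm.

28.0 mm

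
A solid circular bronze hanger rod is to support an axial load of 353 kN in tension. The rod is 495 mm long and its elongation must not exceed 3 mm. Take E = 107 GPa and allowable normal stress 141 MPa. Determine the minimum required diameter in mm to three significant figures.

56.5 mm

Required area A ≥ P/σ_allow = 353000/141 = 2504 mm².
For a solid circular section, d ≥ √(4A/π) = 56.46 mm.
Elongation limit: A ≥ PL/(Eδ_allow) = 353000·495/(107000·3) = 544.3 mm² ⇒ d ≥ 26.33 mm.
The stress limit governs.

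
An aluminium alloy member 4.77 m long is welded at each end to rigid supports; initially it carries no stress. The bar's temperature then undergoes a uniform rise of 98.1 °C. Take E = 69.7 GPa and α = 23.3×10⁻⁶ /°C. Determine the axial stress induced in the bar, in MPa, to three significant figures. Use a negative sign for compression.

Free thermal expansion αLΔT = 23.3e-6 · 4770 · 98.1 = 10.9 mm.
The walls impose strain ε = −(10.9)/4770 = -2.2857e-03; σ = Eε = 69700 · -2.2857e-03 = -159.3 MPa.

-159 MPa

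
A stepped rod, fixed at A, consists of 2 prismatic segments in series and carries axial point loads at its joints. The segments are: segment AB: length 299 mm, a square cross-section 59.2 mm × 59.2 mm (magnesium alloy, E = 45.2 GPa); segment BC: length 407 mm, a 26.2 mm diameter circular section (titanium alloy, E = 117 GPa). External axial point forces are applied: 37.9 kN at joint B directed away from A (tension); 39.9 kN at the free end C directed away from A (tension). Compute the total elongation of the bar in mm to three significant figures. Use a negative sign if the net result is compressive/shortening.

Internal axial forces (sectioning from the free end, tension +): N_BC = 39.9 kN, N_AB = 77.8 kN.
A_AB = 3505 mm².
A_BC = 539.1 mm².
δ_AB = 77800·299/(3505·45200) = 0.1468 mm
δ_BC = 39900·407/(539.1·117000) = 0.2574 mm
δ = Σδ_i = 0.4043 mm.

0.404 mm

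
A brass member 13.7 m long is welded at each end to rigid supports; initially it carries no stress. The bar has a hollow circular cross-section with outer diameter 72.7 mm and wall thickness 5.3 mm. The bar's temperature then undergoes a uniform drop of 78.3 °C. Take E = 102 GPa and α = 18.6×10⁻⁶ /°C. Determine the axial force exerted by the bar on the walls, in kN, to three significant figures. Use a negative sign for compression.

167 kN

Free thermal expansion αLΔT = 18.6e-6 · 13700 · -78.3 = -19.95 mm.
The walls impose strain ε = −(-19.95)/13700 = 1.4564e-03; σ = Eε = 102000 · 1.4564e-03 = 148.6 MPa.
Wall reaction R = σ·A = 148.6·1122 = 166700 N = 166.7 kN.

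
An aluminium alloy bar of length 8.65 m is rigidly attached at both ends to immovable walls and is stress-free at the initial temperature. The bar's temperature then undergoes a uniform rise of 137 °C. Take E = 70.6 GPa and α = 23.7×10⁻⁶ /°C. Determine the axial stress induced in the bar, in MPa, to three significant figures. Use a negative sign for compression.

-229 MPa

Free thermal expansion αLΔT = 23.7e-6 · 8650 · 137 = 28.09 mm.
The walls impose strain ε = −(28.09)/8650 = -3.2469e-03; σ = Eε = 70600 · -3.2469e-03 = -229.2 MPa.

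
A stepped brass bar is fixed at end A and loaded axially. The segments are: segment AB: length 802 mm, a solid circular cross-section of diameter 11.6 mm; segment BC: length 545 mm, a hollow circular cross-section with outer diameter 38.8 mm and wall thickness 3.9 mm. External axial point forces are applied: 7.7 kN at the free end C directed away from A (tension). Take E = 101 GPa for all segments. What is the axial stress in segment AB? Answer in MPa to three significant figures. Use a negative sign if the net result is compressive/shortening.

72.9 MPa

Internal axial forces (sectioning from the free end, tension +): N_BC = 7.7 kN, N_AB = 7.7 kN.
A_AB = 105.7 mm².
σ_AB = N_AB/A_AB = 7700/105.7 = 72.86 MPa.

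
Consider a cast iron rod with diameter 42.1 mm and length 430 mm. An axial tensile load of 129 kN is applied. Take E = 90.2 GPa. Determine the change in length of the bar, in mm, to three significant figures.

A = 1392 mm².
δ_mech = NL/(AE) = 129000·430/(1392·90200) = 0.4418 mm.

0.442 mm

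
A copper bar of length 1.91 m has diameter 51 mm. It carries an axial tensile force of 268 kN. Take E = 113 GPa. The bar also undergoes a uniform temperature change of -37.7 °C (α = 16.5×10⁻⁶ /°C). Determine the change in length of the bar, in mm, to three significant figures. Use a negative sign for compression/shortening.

1.03 mm

A = 2043 mm².
δ_mech = NL/(AE) = 268000·1910/(2043·113000) = 2.217 mm.
δ_thermal = αLΔT = 16.5e-6·1910·-37.7 = -1.188 mm.
δ = δ_mech + δ_thermal = 1.029 mm.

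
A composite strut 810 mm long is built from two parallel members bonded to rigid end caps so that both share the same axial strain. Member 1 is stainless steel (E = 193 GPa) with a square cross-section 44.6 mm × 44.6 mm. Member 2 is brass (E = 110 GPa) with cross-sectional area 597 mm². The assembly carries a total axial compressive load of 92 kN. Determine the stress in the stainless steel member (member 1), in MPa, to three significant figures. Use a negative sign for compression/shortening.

-39.5 MPa

A_1 = 1989 mm².
Equal strain + equilibrium ⇒ each member carries load in proportion to AE: A₁E₁ = 383900000 N, A₂E₂ = 65670000 N, ΣAE = 449600000 N.
σ₁ = P·E₁/ΣAE = -92000·193000/449600000 = -39.49 MPa.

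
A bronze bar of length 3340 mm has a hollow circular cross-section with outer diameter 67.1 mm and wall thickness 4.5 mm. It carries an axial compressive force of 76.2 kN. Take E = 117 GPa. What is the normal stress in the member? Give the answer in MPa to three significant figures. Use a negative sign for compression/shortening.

-86.1 MPa

A = 885 mm².
σ = N/A = -76200/885 = -86.1 MPa.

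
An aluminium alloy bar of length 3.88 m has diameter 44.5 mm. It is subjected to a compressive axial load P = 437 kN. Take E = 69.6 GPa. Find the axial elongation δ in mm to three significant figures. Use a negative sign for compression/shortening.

-15.7 mm

A = 1555 mm².
δ_mech = NL/(AE) = -437000·3880/(1555·69600) = -15.66 mm.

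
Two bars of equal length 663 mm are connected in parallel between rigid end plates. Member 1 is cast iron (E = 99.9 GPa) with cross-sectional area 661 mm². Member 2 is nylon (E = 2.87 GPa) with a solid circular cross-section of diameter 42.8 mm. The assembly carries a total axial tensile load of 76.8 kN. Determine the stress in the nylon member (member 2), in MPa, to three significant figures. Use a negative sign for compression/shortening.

A_2 = 1439 mm².
Equal strain + equilibrium ⇒ each member carries load in proportion to AE: A₁E₁ = 66030000 N, A₂E₂ = 4129000 N, ΣAE = 70160000 N.
σ₂ = P·E₂/ΣAE = 76800·2870/70160000 = 3.141 MPa.

3.14 MPa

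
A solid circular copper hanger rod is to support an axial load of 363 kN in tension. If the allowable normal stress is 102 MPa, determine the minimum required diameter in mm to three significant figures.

67.3 mm

Required area A ≥ P/σ_allow = 363000/102 = 3559 mm².
For a solid circular section, d ≥ √(4A/π) = 67.31 mm.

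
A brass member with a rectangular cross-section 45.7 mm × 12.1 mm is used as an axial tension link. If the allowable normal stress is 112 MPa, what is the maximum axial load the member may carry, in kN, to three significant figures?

A = 553 mm².
P_max = σ_allow · A = 112 · 553 = 61930 N = 61.93 kN.

61.9 kN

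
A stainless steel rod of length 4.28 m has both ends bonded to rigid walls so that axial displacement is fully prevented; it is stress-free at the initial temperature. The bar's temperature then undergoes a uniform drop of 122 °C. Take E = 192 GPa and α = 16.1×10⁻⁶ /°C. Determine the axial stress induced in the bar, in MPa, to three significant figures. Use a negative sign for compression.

Free thermal expansion αLΔT = 16.1e-6 · 4280 · -122 = -8.407 mm.
The walls impose strain ε = −(-8.407)/4280 = 1.9642e-03; σ = Eε = 192000 · 1.9642e-03 = 377.1 MPa.

377 MPa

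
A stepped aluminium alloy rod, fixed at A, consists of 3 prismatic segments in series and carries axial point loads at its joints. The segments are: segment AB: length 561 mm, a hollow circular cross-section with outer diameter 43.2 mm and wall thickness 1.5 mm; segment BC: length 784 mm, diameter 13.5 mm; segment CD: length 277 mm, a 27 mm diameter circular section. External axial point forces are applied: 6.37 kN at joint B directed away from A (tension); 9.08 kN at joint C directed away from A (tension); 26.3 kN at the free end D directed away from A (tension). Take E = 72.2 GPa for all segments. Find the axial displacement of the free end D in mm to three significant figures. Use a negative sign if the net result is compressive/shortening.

Internal axial forces (sectioning from the free end, tension +): N_CD = 26.3 kN, N_BC = 35.38 kN, N_AB = 41.75 kN.
A_AB = 196.5 mm².
A_BC = 143.1 mm².
A_CD = 572.6 mm².
δ_AB = 41750·561/(196.5·72200) = 1.651 mm
δ_BC = 35380·784/(143.1·72200) = 2.684 mm
δ_CD = 26300·277/(572.6·72200) = 0.1762 mm
δ = Σδ_i = 4.511 mm.

4.51 mm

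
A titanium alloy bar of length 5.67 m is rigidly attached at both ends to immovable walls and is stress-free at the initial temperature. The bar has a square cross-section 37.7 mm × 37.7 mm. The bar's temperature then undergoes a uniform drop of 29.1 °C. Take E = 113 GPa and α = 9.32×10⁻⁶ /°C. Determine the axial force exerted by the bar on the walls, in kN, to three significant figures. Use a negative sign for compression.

Free thermal expansion αLΔT = 9.32e-6 · 5670 · -29.1 = -1.538 mm.
The walls impose strain ε = −(-1.538)/5670 = 2.7121e-04; σ = Eε = 113000 · 2.7121e-04 = 30.65 MPa.
Wall reaction R = σ·A = 30.65·1421 = 43560 N = 43.56 kN.

43.6 kN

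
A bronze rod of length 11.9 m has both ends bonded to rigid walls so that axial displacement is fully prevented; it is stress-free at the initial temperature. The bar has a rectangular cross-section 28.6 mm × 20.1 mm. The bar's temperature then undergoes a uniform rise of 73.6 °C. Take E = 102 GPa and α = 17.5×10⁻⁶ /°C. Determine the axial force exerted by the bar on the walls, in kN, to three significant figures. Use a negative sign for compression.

Free thermal expansion αLΔT = 17.5e-6 · 11900 · 73.6 = 15.33 mm.
The walls impose strain ε = −(15.33)/11900 = -1.2880e-03; σ = Eε = 102000 · -1.2880e-03 = -131.4 MPa.
Wall reaction R = σ·A = -131.4·574.9 = -75520 N = -75.52 kN.

-75.5 kN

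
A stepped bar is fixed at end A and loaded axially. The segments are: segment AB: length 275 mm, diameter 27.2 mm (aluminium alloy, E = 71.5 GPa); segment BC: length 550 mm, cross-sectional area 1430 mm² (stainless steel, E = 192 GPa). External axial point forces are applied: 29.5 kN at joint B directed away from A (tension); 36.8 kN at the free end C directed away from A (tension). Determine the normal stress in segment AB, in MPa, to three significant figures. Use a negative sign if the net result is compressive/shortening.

Internal axial forces (sectioning from the free end, tension +): N_BC = 36.8 kN, N_AB = 66.3 kN.
A_AB = 581.1 mm².
σ_AB = N_AB/A_AB = 66300/581.1 = 114.1 MPa.

114 MPa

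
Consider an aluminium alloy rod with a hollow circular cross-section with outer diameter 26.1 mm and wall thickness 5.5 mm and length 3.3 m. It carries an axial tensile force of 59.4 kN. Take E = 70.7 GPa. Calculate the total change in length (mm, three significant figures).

7.79 mm

A = 355.9 mm².
δ_mech = NL/(AE) = 59400·3300/(355.9·70700) = 7.789 mm.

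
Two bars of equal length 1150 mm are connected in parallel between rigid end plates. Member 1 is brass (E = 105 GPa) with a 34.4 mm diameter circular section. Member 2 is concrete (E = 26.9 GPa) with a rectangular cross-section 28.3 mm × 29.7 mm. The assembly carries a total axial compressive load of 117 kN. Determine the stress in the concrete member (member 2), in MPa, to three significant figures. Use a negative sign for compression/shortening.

A_1 = 929.4 mm².
A_2 = 840.5 mm².
Equal strain + equilibrium ⇒ each member carries load in proportion to AE: A₁E₁ = 97590000 N, A₂E₂ = 22610000 N, ΣAE = 120200000 N.
σ₂ = P·E₂/ΣAE = -117000·26900/120200000 = -26.18 MPa.

-26.2 MPa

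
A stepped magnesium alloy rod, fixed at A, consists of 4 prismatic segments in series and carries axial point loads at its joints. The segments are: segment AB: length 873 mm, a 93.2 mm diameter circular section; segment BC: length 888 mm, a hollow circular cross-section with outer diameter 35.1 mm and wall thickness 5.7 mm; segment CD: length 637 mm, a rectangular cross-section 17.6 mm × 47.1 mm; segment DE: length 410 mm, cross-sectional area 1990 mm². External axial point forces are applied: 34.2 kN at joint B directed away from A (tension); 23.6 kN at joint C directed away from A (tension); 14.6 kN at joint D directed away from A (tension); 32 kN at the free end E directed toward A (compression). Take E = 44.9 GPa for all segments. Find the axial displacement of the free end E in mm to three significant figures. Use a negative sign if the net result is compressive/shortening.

-0.0966 mm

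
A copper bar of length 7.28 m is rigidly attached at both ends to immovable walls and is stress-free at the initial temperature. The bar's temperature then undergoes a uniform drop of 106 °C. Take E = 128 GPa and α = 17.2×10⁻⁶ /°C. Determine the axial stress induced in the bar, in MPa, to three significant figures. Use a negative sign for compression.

Free thermal expansion αLΔT = 17.2e-6 · 7280 · -106 = -13.27 mm.
The walls impose strain ε = −(-13.27)/7280 = 1.8232e-03; σ = Eε = 128000 · 1.8232e-03 = 233.4 MPa.

233 MPa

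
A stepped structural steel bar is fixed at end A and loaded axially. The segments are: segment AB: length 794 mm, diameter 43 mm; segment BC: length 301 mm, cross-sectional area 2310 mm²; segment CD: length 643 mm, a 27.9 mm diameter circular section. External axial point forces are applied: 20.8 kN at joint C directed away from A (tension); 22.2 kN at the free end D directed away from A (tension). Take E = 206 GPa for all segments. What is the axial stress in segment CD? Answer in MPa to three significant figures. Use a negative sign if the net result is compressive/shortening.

Internal axial forces (sectioning from the free end, tension +): N_CD = 22.2 kN, N_BC = 43 kN, N_AB = 43 kN.
A_CD = 611.4 mm².
σ_CD = N_CD/A_CD = 22200/611.4 = 36.31 MPa.

36.3 MPa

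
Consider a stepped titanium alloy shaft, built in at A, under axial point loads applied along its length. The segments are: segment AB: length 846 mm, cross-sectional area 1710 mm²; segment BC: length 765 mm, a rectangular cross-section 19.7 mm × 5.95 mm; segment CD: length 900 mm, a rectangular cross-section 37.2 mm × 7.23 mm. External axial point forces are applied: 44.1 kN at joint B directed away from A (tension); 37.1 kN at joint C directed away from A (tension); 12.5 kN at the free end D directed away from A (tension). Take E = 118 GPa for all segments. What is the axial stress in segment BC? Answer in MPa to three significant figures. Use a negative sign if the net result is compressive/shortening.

Internal axial forces (sectioning from the free end, tension +): N_CD = 12.5 kN, N_BC = 49.6 kN, N_AB = 93.7 kN.
A_BC = 117.2 mm².
σ_BC = N_BC/A_BC = 49600/117.2 = 423.2 MPa.

423 MPa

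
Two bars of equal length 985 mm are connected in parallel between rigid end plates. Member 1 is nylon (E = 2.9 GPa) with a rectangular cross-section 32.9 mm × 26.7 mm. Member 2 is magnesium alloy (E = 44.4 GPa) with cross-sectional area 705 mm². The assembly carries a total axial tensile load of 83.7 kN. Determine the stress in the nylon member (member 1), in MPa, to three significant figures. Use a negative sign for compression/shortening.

A_1 = 878.4 mm².
Equal strain + equilibrium ⇒ each member carries load in proportion to AE: A₁E₁ = 2547000 N, A₂E₂ = 31300000 N, ΣAE = 33850000 N.
σ₁ = P·E₁/ΣAE = 83700·2900/33850000 = 7.171 MPa.

7.17 MPa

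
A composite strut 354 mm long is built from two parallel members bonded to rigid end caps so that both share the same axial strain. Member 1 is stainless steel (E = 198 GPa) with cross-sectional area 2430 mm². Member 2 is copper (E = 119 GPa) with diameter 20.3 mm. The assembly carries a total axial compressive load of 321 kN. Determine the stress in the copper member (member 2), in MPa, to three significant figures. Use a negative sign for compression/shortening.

-73.5 MPa

A_2 = 323.7 mm².
Equal strain + equilibrium ⇒ each member carries load in proportion to AE: A₁E₁ = 481100000 N, A₂E₂ = 38510000 N, ΣAE = 519700000 N.
σ₂ = P·E₂/ΣAE = -321000·119000/519700000 = -73.51 MPa.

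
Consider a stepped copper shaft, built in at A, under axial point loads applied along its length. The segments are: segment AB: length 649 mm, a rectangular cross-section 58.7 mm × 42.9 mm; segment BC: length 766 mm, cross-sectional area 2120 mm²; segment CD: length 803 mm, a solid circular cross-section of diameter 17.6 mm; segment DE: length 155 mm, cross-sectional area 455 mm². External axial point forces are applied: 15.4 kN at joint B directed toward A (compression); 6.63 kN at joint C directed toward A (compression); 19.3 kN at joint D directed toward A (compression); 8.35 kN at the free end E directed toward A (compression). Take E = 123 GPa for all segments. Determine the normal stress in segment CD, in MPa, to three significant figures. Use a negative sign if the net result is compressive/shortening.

Internal axial forces (sectioning from the free end, tension +): N_DE = -8.35 kN, N_CD = -27.65 kN, N_BC = -34.28 kN, N_AB = -49.68 kN.
A_CD = 243.3 mm².
σ_CD = N_CD/A_CD = -27650/243.3 = -113.7 MPa.

-114 MPa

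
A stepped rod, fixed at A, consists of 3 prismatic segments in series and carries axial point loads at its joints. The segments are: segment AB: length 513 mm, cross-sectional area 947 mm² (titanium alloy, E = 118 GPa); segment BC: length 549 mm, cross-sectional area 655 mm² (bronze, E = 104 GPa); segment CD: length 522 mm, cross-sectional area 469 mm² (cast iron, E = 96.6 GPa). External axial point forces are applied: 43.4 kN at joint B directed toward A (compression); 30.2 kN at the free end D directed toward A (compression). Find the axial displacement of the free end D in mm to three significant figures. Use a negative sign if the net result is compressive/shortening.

Internal axial forces (sectioning from the free end, tension +): N_CD = -30.2 kN, N_BC = -30.2 kN, N_AB = -73.6 kN.
δ_AB = -73600·513/(947·118000) = -0.3379 mm
δ_BC = -30200·549/(655·104000) = -0.2434 mm
δ_CD = -30200·522/(469·96600) = -0.348 mm
δ = Σδ_i = -0.9292 mm.

-0.929 mm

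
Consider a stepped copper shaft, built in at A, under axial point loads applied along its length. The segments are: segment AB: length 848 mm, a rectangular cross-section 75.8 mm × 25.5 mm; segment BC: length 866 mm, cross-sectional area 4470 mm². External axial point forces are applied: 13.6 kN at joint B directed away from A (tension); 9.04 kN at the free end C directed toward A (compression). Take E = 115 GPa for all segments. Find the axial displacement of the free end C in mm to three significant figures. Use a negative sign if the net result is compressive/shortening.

Internal axial forces (sectioning from the free end, tension +): N_BC = -9.04 kN, N_AB = 4.56 kN.
A_AB = 1933 mm².
δ_AB = 4560·848/(1933·115000) = 0.0174 mm
δ_BC = -9040·866/(4470·115000) = -0.01523 mm
δ = Σδ_i = 0.002167 mm.

0.00217 mm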